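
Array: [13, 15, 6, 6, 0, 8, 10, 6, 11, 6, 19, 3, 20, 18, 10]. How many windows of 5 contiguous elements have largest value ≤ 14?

4

[13, 15, 6, 6, 0] → max 15
[15, 6, 6, 0, 8] → max 15
[6, 6, 0, 8, 10] → max 10  ≤ 14 ✓
[6, 0, 8, 10, 6] → max 10  ≤ 14 ✓
[0, 8, 10, 6, 11] → max 11  ≤ 14 ✓
[8, 10, 6, 11, 6] → max 11  ≤ 14 ✓
[10, 6, 11, 6, 19] → max 19
[6, 11, 6, 19, 3] → max 19
[11, 6, 19, 3, 20] → max 20
[6, 19, 3, 20, 18] → max 20
[19, 3, 20, 18, 10] → max 20
4 windows satisfy the condition.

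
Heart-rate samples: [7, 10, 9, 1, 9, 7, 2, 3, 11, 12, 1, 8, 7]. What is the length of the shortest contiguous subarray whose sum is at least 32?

4

Extend right; whenever the sum reaches 32, record the length and shrink from the left:
add 7: running sum 7 < 32
add 10: running sum 17 < 32
add 9: running sum 26 < 32
add 1: running sum 27 < 32
end 4: [7, 10, 9, 1, 9] sum 36, len 5
end 5: [10, 9, 1, 9, 7] sum 36, len 5
end 6: [10, 9, 1, 9, 7, 2] sum 38, len 6
end 7: [10, 9, 1, 9, 7, 2, 3] sum 41, len 7
end 8: [9, 7, 2, 3, 11] sum 32, len 5
end 9: [7, 2, 3, 11, 12] sum 35, len 5
end 10: [7, 2, 3, 11, 12, 1] sum 36, len 6
end 11: [11, 12, 1, 8] sum 32, len 4
end 12: [11, 12, 1, 8, 7] sum 39, len 5
Shortest qualifying length: 4.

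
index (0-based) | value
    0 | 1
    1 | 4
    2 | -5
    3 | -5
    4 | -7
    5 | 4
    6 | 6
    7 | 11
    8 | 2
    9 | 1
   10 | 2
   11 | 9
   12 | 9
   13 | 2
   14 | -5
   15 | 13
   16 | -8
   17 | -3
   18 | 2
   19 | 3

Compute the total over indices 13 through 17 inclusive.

-1

Elements at indices 13..17: 2, -5, 13, -8, -3
sum(2, -5, 13, -8, -3) = -1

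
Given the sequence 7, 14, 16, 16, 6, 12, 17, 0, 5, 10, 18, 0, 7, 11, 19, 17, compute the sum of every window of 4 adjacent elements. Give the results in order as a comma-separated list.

53, 52, 50, 51, 35, 34, 32, 33, 33, 35, 36, 37, 54

7 14 16 16 → sum 53
14 16 16 6 → sum 52
16 16 6 12 → sum 50
16 6 12 17 → sum 51
6 12 17 0 → sum 35
12 17 0 5 → sum 34
17 0 5 10 → sum 32
0 5 10 18 → sum 33
5 10 18 0 → sum 33
10 18 0 7 → sum 35
18 0 7 11 → sum 36
0 7 11 19 → sum 37
7 11 19 17 → sum 54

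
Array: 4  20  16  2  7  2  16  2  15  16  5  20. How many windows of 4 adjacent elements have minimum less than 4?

[4, 20, 16, 2] → min 2  < 4 ✓
[20, 16, 2, 7] → min 2  < 4 ✓
[16, 2, 7, 2] → min 2  < 4 ✓
[2, 7, 2, 16] → min 2  < 4 ✓
[7, 2, 16, 2] → min 2  < 4 ✓
[2, 16, 2, 15] → min 2  < 4 ✓
[16, 2, 15, 16] → min 2  < 4 ✓
[2, 15, 16, 5] → min 2  < 4 ✓
[15, 16, 5, 20] → min 5
8 windows satisfy the condition.

8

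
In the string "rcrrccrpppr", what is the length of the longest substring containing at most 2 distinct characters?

7

add r: window [r] (1 distinct), len 1
add c: window [r, c] (2 distinct), len 2
add r: window [r, c, r] (2 distinct), len 3
add r: window [r, c, r, r] (2 distinct), len 4
add c: window [r, c, r, r, c] (2 distinct), len 5
add c: window [r, c, r, r, c, c] (2 distinct), len 6
add r: window [r, c, r, r, c, c, r] (2 distinct), len 7
add p: window [r, p] (2 distinct), len 2
add p: window [r, p, p] (2 distinct), len 3
add p: window [r, p, p, p] (2 distinct), len 4
add r: window [r, p, p, p, r] (2 distinct), len 5
Longest length with ≤2 distinct: 7.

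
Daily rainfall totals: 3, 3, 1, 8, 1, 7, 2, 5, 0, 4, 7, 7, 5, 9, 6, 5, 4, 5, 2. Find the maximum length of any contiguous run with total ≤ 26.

7

add 3: [3] sum 3, len 1
add 3: [3, 3] sum 6, len 2
add 1: [3, 3, 1] sum 7, len 3
add 8: [3, 3, 1, 8] sum 15, len 4
add 1: [3, 3, 1, 8, 1] sum 16, len 5
add 7: [3, 3, 1, 8, 1, 7] sum 23, len 6
add 2: [3, 3, 1, 8, 1, 7, 2] sum 25, len 7
add 5: [1, 8, 1, 7, 2, 5] sum 24, len 6
add 0: [1, 8, 1, 7, 2, 5, 0] sum 24, len 7
add 4: [1, 7, 2, 5, 0, 4] sum 19, len 6
add 7: [1, 7, 2, 5, 0, 4, 7] sum 26, len 7
add 7: [2, 5, 0, 4, 7, 7] sum 25, len 6
add 5: [0, 4, 7, 7, 5] sum 23, len 5
add 9: [7, 5, 9] sum 21, len 3
add 6: [5, 9, 6] sum 20, len 3
add 5: [5, 9, 6, 5] sum 25, len 4
add 4: [9, 6, 5, 4] sum 24, len 4
add 5: [6, 5, 4, 5] sum 20, len 4
add 2: [6, 5, 4, 5, 2] sum 22, len 5
Longest length seen: 7.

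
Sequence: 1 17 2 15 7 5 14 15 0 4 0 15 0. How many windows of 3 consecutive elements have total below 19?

(1, 17, 2) → sum 20
(17, 2, 15) → sum 34
(2, 15, 7) → sum 24
(15, 7, 5) → sum 27
(7, 5, 14) → sum 26
(5, 14, 15) → sum 34
(14, 15, 0) → sum 29
(15, 0, 4) → sum 19
(0, 4, 0) → sum 4  < 19 ✓
(4, 0, 15) → sum 19
(0, 15, 0) → sum 15  < 19 ✓
2 windows satisfy the condition.

2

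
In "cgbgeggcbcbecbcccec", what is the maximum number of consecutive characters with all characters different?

3

[c] len 1
[c, g] len 2
[c, g, b] len 3
[b, g] len 2
[b, g, e] len 3
[e, g] len 2
[g] len 1
[g, c] len 2
[g, c, b] len 3
[b, c] len 2
[c, b] len 2
[c, b, e] len 3
[b, e, c] len 3
[e, c, b] len 3
[b, c] len 2
[c] len 1
[c] len 1
[c, e] len 2
[e, c] len 2
Longest all-distinct length: 3.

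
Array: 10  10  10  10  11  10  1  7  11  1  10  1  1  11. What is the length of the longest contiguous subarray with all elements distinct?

4

add 10: [10] len 1
add 10 (repeat 10, move left end past it): [10] len 1
add 10 (repeat 10, move left end past it): [10] len 1
add 10 (repeat 10, move left end past it): [10] len 1
add 11: [10, 11] len 2
add 10 (repeat 10, move left end past it): [11, 10] len 2
add 1: [11, 10, 1] len 3
add 7: [11, 10, 1, 7] len 4
add 11 (repeat 11, move left end past it): [10, 1, 7, 11] len 4
add 1 (repeat 1, move left end past it): [7, 11, 1] len 3
add 10: [7, 11, 1, 10] len 4
add 1 (repeat 1, move left end past it): [10, 1] len 2
add 1 (repeat 1, move left end past it): [1] len 1
add 11: [1, 11] len 2
Longest all-distinct length: 4.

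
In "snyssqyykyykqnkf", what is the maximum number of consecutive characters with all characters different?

[s] len 1
[s, n] len 2
[s, n, y] len 3
[n, y, s] len 3
[s] len 1
[s, q] len 2
[s, q, y] len 3
[y] len 1
[y, k] len 2
[k, y] len 2
[y] len 1
[y, k] len 2
[y, k, q] len 3
[y, k, q, n] len 4
[q, n, k] len 3
[q, n, k, f] len 4
Longest all-distinct length: 4.

4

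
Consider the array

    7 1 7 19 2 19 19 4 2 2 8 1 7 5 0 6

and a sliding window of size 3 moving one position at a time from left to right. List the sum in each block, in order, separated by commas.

15, 27, 28, 40, 40, 42, 25, 8, 12, 11, 16, 13, 12, 11

7 1 7 → sum 15
1 7 19 → sum 27
7 19 2 → sum 28
19 2 19 → sum 40
2 19 19 → sum 40
19 19 4 → sum 42
19 4 2 → sum 25
4 2 2 → sum 8
2 2 8 → sum 12
2 8 1 → sum 11
8 1 7 → sum 16
1 7 5 → sum 13
7 5 0 → sum 12
5 0 6 → sum 11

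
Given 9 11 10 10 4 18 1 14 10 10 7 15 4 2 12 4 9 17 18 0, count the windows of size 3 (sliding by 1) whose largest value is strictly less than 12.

(9, 11, 10) → max 11  < 12 ✓
(11, 10, 10) → max 11  < 12 ✓
(10, 10, 4) → max 10  < 12 ✓
(10, 4, 18) → max 18
(4, 18, 1) → max 18
(18, 1, 14) → max 18
(1, 14, 10) → max 14
(14, 10, 10) → max 14
(10, 10, 7) → max 10  < 12 ✓
(10, 7, 15) → max 15
(7, 15, 4) → max 15
(15, 4, 2) → max 15
(4, 2, 12) → max 12
(2, 12, 4) → max 12
(12, 4, 9) → max 12
(4, 9, 17) → max 17
(9, 17, 18) → max 18
(17, 18, 0) → max 18
4 windows satisfy the condition.

4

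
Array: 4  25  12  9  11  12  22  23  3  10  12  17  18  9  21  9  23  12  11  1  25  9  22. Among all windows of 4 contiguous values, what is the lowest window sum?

Each size-4 window and its sum:
4 25 12 9 → sum 50
25 12 9 11 → sum 57
12 9 11 12 → sum 44
9 11 12 22 → sum 54
11 12 22 23 → sum 68
12 22 23 3 → sum 60
22 23 3 10 → sum 58
23 3 10 12 → sum 48
3 10 12 17 → sum 42
10 12 17 18 → sum 57
12 17 18 9 → sum 56
17 18 9 21 → sum 65
18 9 21 9 → sum 57
9 21 9 23 → sum 62
21 9 23 12 → sum 65
9 23 12 11 → sum 55
23 12 11 1 → sum 47
12 11 1 25 → sum 49
11 1 25 9 → sum 46
1 25 9 22 → sum 57
Lowest of these is 42.

42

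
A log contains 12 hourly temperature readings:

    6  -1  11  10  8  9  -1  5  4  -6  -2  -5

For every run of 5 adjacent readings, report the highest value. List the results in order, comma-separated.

11, 11, 11, 10, 9, 9, 5, 5

6 -1 11 10 8 → max 11
-1 11 10 8 9 → max 11
11 10 8 9 -1 → max 11
10 8 9 -1 5 → max 10
8 9 -1 5 4 → max 9
9 -1 5 4 -6 → max 9
-1 5 4 -6 -2 → max 5
5 4 -6 -2 -5 → max 5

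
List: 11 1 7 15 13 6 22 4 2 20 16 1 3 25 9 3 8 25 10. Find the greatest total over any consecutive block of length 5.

70

(11, 1, 7, 15, 13) → sum 47
(1, 7, 15, 13, 6) → sum 42
(7, 15, 13, 6, 22) → sum 63
(15, 13, 6, 22, 4) → sum 60
(13, 6, 22, 4, 2) → sum 47
(6, 22, 4, 2, 20) → sum 54
(22, 4, 2, 20, 16) → sum 64
(4, 2, 20, 16, 1) → sum 43
(2, 20, 16, 1, 3) → sum 42
(20, 16, 1, 3, 25) → sum 65
(16, 1, 3, 25, 9) → sum 54
(1, 3, 25, 9, 3) → sum 41
(3, 25, 9, 3, 8) → sum 48
(25, 9, 3, 8, 25) → sum 70
(9, 3, 8, 25, 10) → sum 55
Greatest of these is 70.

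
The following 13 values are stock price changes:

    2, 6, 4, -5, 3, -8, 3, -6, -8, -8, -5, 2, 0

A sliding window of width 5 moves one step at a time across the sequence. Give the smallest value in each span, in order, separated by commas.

Sliding a size-5 window across the 13 values:
[2, 6, 4, -5, 3] → min -5
[6, 4, -5, 3, -8] → min -8
[4, -5, 3, -8, 3] → min -8
[-5, 3, -8, 3, -6] → min -8
[3, -8, 3, -6, -8] → min -8
[-8, 3, -6, -8, -8] → min -8
[3, -6, -8, -8, -5] → min -8
[-6, -8, -8, -5, 2] → min -8
[-8, -8, -5, 2, 0] → min -8

-5, -8, -8, -8, -8, -8, -8, -8, -8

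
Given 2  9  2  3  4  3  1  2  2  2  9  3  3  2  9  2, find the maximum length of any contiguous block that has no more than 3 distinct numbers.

9

Extend right; when distinct count exceeds 3, shrink from the left:
[2] 1 distinct, len 1
[2, 9] 2 distinct, len 2
[2, 9, 2] 2 distinct, len 3
[2, 9, 2, 3] 3 distinct, len 4
[2, 3, 4] 3 distinct, len 3
[2, 3, 4, 3] 3 distinct, len 4
[3, 4, 3, 1] 3 distinct, len 4
[3, 1, 2] 3 distinct, len 3
[3, 1, 2, 2] 3 distinct, len 4
[3, 1, 2, 2, 2] 3 distinct, len 5
[1, 2, 2, 2, 9] 3 distinct, len 5
[2, 2, 2, 9, 3] 3 distinct, len 5
[2, 2, 2, 9, 3, 3] 3 distinct, len 6
[2, 2, 2, 9, 3, 3, 2] 3 distinct, len 7
[2, 2, 2, 9, 3, 3, 2, 9] 3 distinct, len 8
[2, 2, 2, 9, 3, 3, 2, 9, 2] 3 distinct, len 9
Longest length with ≤3 distinct: 9.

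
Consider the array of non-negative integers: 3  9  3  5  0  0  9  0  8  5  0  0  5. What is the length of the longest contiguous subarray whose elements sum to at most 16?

5

[3] sum 3 len 1
[3, 9] sum 12 len 2
[3, 9, 3] sum 15 len 3
[3, 5] sum 8 len 2
[3, 5, 0] sum 8 len 3
[3, 5, 0, 0] sum 8 len 4
[5, 0, 0, 9] sum 14 len 4
[5, 0, 0, 9, 0] sum 14 len 5
[0, 8] sum 8 len 2
[0, 8, 5] sum 13 len 3
[0, 8, 5, 0] sum 13 len 4
[0, 8, 5, 0, 0] sum 13 len 5
[5, 0, 0, 5] sum 10 len 4
Longest length seen: 5.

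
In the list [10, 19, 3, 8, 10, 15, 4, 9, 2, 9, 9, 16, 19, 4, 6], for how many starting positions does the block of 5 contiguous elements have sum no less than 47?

(10, 19, 3, 8, 10) → sum 50  ≥ 47 ✓
(19, 3, 8, 10, 15) → sum 55  ≥ 47 ✓
(3, 8, 10, 15, 4) → sum 40
(8, 10, 15, 4, 9) → sum 46
(10, 15, 4, 9, 2) → sum 40
(15, 4, 9, 2, 9) → sum 39
(4, 9, 2, 9, 9) → sum 33
(9, 2, 9, 9, 16) → sum 45
(2, 9, 9, 16, 19) → sum 55  ≥ 47 ✓
(9, 9, 16, 19, 4) → sum 57  ≥ 47 ✓
(9, 16, 19, 4, 6) → sum 54  ≥ 47 ✓
5 windows satisfy the condition.

5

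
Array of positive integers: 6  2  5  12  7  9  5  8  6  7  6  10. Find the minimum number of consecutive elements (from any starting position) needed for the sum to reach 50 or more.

Extend right; whenever the sum reaches 50, record the length and shrink from the left:
add 6: running sum 6 < 50
add 2: running sum 8 < 50
add 5: running sum 13 < 50
add 12: running sum 25 < 50
add 7: running sum 32 < 50
add 9: running sum 41 < 50
add 5: running sum 46 < 50
add 8: shortest ending here [6, 2, 5, 12, 7, 9, 5, 8] sum 54, len 8
add 6: shortest ending here [5, 12, 7, 9, 5, 8, 6] sum 52, len 7
add 7: shortest ending here [12, 7, 9, 5, 8, 6, 7] sum 54, len 7
add 6: shortest ending here [12, 7, 9, 5, 8, 6, 7, 6] sum 60, len 8
add 10: shortest ending here [9, 5, 8, 6, 7, 6, 10] sum 51, len 7
Shortest qualifying length: 7.

7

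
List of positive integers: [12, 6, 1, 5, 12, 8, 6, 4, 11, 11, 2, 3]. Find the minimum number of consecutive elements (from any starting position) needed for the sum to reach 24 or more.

add 12: running sum 12 < 24
add 6: running sum 18 < 24
add 1: running sum 19 < 24
end 3: [12, 6, 1, 5] sum 24, len 4
end 4: [6, 1, 5, 12] sum 24, len 4
end 5: [5, 12, 8] sum 25, len 3
end 6: [12, 8, 6] sum 26, len 3
end 7: [12, 8, 6, 4] sum 30, len 4
end 8: [8, 6, 4, 11] sum 29, len 4
end 9: [4, 11, 11] sum 26, len 3
end 10: [11, 11, 2] sum 24, len 3
end 11: [11, 11, 2, 3] sum 27, len 4
Shortest qualifying length: 3.

3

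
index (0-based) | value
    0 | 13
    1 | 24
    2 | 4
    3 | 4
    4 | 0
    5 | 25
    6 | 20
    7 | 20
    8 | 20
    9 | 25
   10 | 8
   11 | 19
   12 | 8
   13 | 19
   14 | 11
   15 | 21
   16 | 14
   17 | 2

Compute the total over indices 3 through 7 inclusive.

Elements at indices 3..7: 4, 0, 25, 20, 20
sum(4, 0, 25, 20, 20) = 69

69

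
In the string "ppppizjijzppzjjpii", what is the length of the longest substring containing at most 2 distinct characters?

5

add p: window [p] (1 distinct), len 1
add p: window [p, p] (1 distinct), len 2
add p: window [p, p, p] (1 distinct), len 3
add p: window [p, p, p, p] (1 distinct), len 4
add i: window [p, p, p, p, i] (2 distinct), len 5
add z: window [i, z] (2 distinct), len 2
add j: window [z, j] (2 distinct), len 2
add i: window [j, i] (2 distinct), len 2
add j: window [j, i, j] (2 distinct), len 3
add z: window [j, z] (2 distinct), len 2
add p: window [z, p] (2 distinct), len 2
add p: window [z, p, p] (2 distinct), len 3
add z: window [z, p, p, z] (2 distinct), len 4
add j: window [z, j] (2 distinct), len 2
add j: window [z, j, j] (2 distinct), len 3
add p: window [j, j, p] (2 distinct), len 3
add i: window [p, i] (2 distinct), len 2
add i: window [p, i, i] (2 distinct), len 3
Longest length with ≤2 distinct: 5.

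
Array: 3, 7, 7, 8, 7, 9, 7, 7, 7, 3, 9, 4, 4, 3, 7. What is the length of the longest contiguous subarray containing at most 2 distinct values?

add 3: window [3] (1 distinct), len 1
add 7: window [3, 7] (2 distinct), len 2
add 7: window [3, 7, 7] (2 distinct), len 3
add 8: window [7, 7, 8] (2 distinct), len 3
add 7: window [7, 7, 8, 7] (2 distinct), len 4
add 9: window [7, 9] (2 distinct), len 2
add 7: window [7, 9, 7] (2 distinct), len 3
add 7: window [7, 9, 7, 7] (2 distinct), len 4
add 7: window [7, 9, 7, 7, 7] (2 distinct), len 5
add 3: window [7, 7, 7, 3] (2 distinct), len 4
add 9: window [3, 9] (2 distinct), len 2
add 4: window [9, 4] (2 distinct), len 2
add 4: window [9, 4, 4] (2 distinct), len 3
add 3: window [4, 4, 3] (2 distinct), len 3
add 7: window [3, 7] (2 distinct), len 2
Longest length with ≤2 distinct: 5.

5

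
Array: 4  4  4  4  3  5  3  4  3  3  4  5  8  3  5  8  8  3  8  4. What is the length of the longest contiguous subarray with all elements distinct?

4

add 4: [4] len 1
add 4 (repeat 4, move left end past it): [4] len 1
add 4 (repeat 4, move left end past it): [4] len 1
add 4 (repeat 4, move left end past it): [4] len 1
add 3: [4, 3] len 2
add 5: [4, 3, 5] len 3
add 3 (repeat 3, move left end past it): [5, 3] len 2
add 4: [5, 3, 4] len 3
add 3 (repeat 3, move left end past it): [4, 3] len 2
add 3 (repeat 3, move left end past it): [3] len 1
add 4: [3, 4] len 2
add 5: [3, 4, 5] len 3
add 8: [3, 4, 5, 8] len 4
add 3 (repeat 3, move left end past it): [4, 5, 8, 3] len 4
add 5 (repeat 5, move left end past it): [8, 3, 5] len 3
add 8 (repeat 8, move left end past it): [3, 5, 8] len 3
add 8 (repeat 8, move left end past it): [8] len 1
add 3: [8, 3] len 2
add 8 (repeat 8, move left end past it): [3, 8] len 2
add 4: [3, 8, 4] len 3
Longest all-distinct length: 4.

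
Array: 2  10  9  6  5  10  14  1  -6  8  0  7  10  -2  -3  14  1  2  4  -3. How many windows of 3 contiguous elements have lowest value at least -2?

11

(2, 10, 9) → min 2  ≥ -2 ✓
(10, 9, 6) → min 6  ≥ -2 ✓
(9, 6, 5) → min 5  ≥ -2 ✓
(6, 5, 10) → min 5  ≥ -2 ✓
(5, 10, 14) → min 5  ≥ -2 ✓
(10, 14, 1) → min 1  ≥ -2 ✓
(14, 1, -6) → min -6
(1, -6, 8) → min -6
(-6, 8, 0) → min -6
(8, 0, 7) → min 0  ≥ -2 ✓
(0, 7, 10) → min 0  ≥ -2 ✓
(7, 10, -2) → min -2  ≥ -2 ✓
(10, -2, -3) → min -3
(-2, -3, 14) → min -3
(-3, 14, 1) → min -3
(14, 1, 2) → min 1  ≥ -2 ✓
(1, 2, 4) → min 1  ≥ -2 ✓
(2, 4, -3) → min -3
11 windows satisfy the condition.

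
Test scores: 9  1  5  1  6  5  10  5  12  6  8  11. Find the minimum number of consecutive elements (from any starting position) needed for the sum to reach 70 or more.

11

Extend right; whenever the sum reaches 70, record the length and shrink from the left:
add 9: running sum 9 < 70
add 1: running sum 10 < 70
add 5: running sum 15 < 70
add 1: running sum 16 < 70
add 6: running sum 22 < 70
add 5: running sum 27 < 70
add 10: running sum 37 < 70
add 5: running sum 42 < 70
add 12: running sum 54 < 70
add 6: running sum 60 < 70
add 8: running sum 68 < 70
end 11: [1, 5, 1, 6, 5, 10, 5, 12, 6, 8, 11] sum 70, len 11
Shortest qualifying length: 11.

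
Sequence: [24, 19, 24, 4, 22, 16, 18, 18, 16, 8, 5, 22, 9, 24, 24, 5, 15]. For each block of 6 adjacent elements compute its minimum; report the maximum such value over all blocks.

8

(24, 19, 24, 4, 22, 16) → min 4
(19, 24, 4, 22, 16, 18) → min 4
(24, 4, 22, 16, 18, 18) → min 4
(4, 22, 16, 18, 18, 16) → min 4
(22, 16, 18, 18, 16, 8) → min 8
(16, 18, 18, 16, 8, 5) → min 5
(18, 18, 16, 8, 5, 22) → min 5
(18, 16, 8, 5, 22, 9) → min 5
(16, 8, 5, 22, 9, 24) → min 5
(8, 5, 22, 9, 24, 24) → min 5
(5, 22, 9, 24, 24, 5) → min 5
(22, 9, 24, 24, 5, 15) → min 5
Maximum of these is 8.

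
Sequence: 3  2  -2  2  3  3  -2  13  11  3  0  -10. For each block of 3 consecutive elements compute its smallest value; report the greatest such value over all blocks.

3 2 -2 → min -2
2 -2 2 → min -2
-2 2 3 → min -2
2 3 3 → min 2
3 3 -2 → min -2
3 -2 13 → min -2
-2 13 11 → min -2
13 11 3 → min 3
11 3 0 → min 0
3 0 -10 → min -10
Greatest of these is 3.

3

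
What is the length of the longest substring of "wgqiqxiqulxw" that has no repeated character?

add w: [w] len 1
add g: [w, g] len 2
add q: [w, g, q] len 3
add i: [w, g, q, i] len 4
add q (repeat q, move left end past it): [i, q] len 2
add x: [i, q, x] len 3
add i (repeat i, move left end past it): [q, x, i] len 3
add q (repeat q, move left end past it): [x, i, q] len 3
add u: [x, i, q, u] len 4
add l: [x, i, q, u, l] len 5
add x (repeat x, move left end past it): [i, q, u, l, x] len 5
add w: [i, q, u, l, x, w] len 6
Longest all-distinct length: 6.

6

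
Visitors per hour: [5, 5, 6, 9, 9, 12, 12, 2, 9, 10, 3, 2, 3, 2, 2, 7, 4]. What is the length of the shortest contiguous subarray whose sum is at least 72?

add 5: running sum 5 < 72
add 5: running sum 10 < 72
add 6: running sum 16 < 72
add 9: running sum 25 < 72
add 9: running sum 34 < 72
add 12: running sum 46 < 72
add 12: running sum 58 < 72
add 2: running sum 60 < 72
add 9: running sum 69 < 72
add 10: shortest ending here [5, 6, 9, 9, 12, 12, 2, 9, 10] sum 74, len 9
add 3: shortest ending here [6, 9, 9, 12, 12, 2, 9, 10, 3] sum 72, len 9
add 2: shortest ending here [6, 9, 9, 12, 12, 2, 9, 10, 3, 2] sum 74, len 10
add 3: shortest ending here [6, 9, 9, 12, 12, 2, 9, 10, 3, 2, 3] sum 77, len 11
add 2: shortest ending here [9, 9, 12, 12, 2, 9, 10, 3, 2, 3, 2] sum 73, len 11
add 2: shortest ending here [9, 9, 12, 12, 2, 9, 10, 3, 2, 3, 2, 2] sum 75, len 12
add 7: shortest ending here [9, 12, 12, 2, 9, 10, 3, 2, 3, 2, 2, 7] sum 73, len 12
add 4: shortest ending here [9, 12, 12, 2, 9, 10, 3, 2, 3, 2, 2, 7, 4] sum 77, len 13
Shortest qualifying length: 9.

9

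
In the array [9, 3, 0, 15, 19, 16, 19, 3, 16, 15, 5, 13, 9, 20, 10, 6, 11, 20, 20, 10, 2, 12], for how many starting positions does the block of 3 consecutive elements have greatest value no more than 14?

4

(9, 3, 0) → max 9  ≤ 14 ✓
(3, 0, 15) → max 15
(0, 15, 19) → max 19
(15, 19, 16) → max 19
(19, 16, 19) → max 19
(16, 19, 3) → max 19
(19, 3, 16) → max 19
(3, 16, 15) → max 16
(16, 15, 5) → max 16
(15, 5, 13) → max 15
(5, 13, 9) → max 13  ≤ 14 ✓
(13, 9, 20) → max 20
(9, 20, 10) → max 20
(20, 10, 6) → max 20
(10, 6, 11) → max 11  ≤ 14 ✓
(6, 11, 20) → max 20
(11, 20, 20) → max 20
(20, 20, 10) → max 20
(20, 10, 2) → max 20
(10, 2, 12) → max 12  ≤ 14 ✓
4 windows satisfy the condition.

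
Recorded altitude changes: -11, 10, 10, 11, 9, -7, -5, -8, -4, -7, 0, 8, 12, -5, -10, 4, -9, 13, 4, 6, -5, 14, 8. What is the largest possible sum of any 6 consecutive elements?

(-11, 10, 10, 11, 9, -7) → sum 22
(10, 10, 11, 9, -7, -5) → sum 28
(10, 11, 9, -7, -5, -8) → sum 10
(11, 9, -7, -5, -8, -4) → sum -4
(9, -7, -5, -8, -4, -7) → sum -22
(-7, -5, -8, -4, -7, 0) → sum -31
(-5, -8, -4, -7, 0, 8) → sum -16
(-8, -4, -7, 0, 8, 12) → sum 1
(-4, -7, 0, 8, 12, -5) → sum 4
(-7, 0, 8, 12, -5, -10) → sum -2
(0, 8, 12, -5, -10, 4) → sum 9
(8, 12, -5, -10, 4, -9) → sum 0
(12, -5, -10, 4, -9, 13) → sum 5
(-5, -10, 4, -9, 13, 4) → sum -3
(-10, 4, -9, 13, 4, 6) → sum 8
(4, -9, 13, 4, 6, -5) → sum 13
(-9, 13, 4, 6, -5, 14) → sum 23
(13, 4, 6, -5, 14, 8) → sum 40
Largest of these is 40.

40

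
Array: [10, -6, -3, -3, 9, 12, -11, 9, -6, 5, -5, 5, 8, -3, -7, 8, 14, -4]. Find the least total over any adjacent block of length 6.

Each size-6 window and its sum:
(10, -6, -3, -3, 9, 12) → sum 19
(-6, -3, -3, 9, 12, -11) → sum -2
(-3, -3, 9, 12, -11, 9) → sum 13
(-3, 9, 12, -11, 9, -6) → sum 10
(9, 12, -11, 9, -6, 5) → sum 18
(12, -11, 9, -6, 5, -5) → sum 4
(-11, 9, -6, 5, -5, 5) → sum -3
(9, -6, 5, -5, 5, 8) → sum 16
(-6, 5, -5, 5, 8, -3) → sum 4
(5, -5, 5, 8, -3, -7) → sum 3
(-5, 5, 8, -3, -7, 8) → sum 6
(5, 8, -3, -7, 8, 14) → sum 25
(8, -3, -7, 8, 14, -4) → sum 16
Least of these is -3.

-3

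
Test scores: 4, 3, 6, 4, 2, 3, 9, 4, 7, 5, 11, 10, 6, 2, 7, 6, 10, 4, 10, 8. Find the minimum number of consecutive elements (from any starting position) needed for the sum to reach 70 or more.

add 4: running sum 4 < 70
add 3: running sum 7 < 70
add 6: running sum 13 < 70
add 4: running sum 17 < 70
add 2: running sum 19 < 70
add 3: running sum 22 < 70
add 9: running sum 31 < 70
add 4: running sum 35 < 70
add 7: running sum 42 < 70
add 5: running sum 47 < 70
add 11: running sum 58 < 70
add 10: running sum 68 < 70
end 12: [3, 6, 4, 2, 3, 9, 4, 7, 5, 11, 10, 6] sum 70, len 12
end 13: [3, 6, 4, 2, 3, 9, 4, 7, 5, 11, 10, 6, 2] sum 72, len 13
end 14: [4, 2, 3, 9, 4, 7, 5, 11, 10, 6, 2, 7] sum 70, len 12
end 15: [3, 9, 4, 7, 5, 11, 10, 6, 2, 7, 6] sum 70, len 11
end 16: [9, 4, 7, 5, 11, 10, 6, 2, 7, 6, 10] sum 77, len 11
end 17: [4, 7, 5, 11, 10, 6, 2, 7, 6, 10, 4] sum 72, len 11
end 18: [5, 11, 10, 6, 2, 7, 6, 10, 4, 10] sum 71, len 10
end 19: [11, 10, 6, 2, 7, 6, 10, 4, 10, 8] sum 74, len 10
Shortest qualifying length: 10.

10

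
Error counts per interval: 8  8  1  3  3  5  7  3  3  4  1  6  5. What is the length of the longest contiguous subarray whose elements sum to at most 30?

9

[8] sum 8 len 1
[8, 8] sum 16 len 2
[8, 8, 1] sum 17 len 3
[8, 8, 1, 3] sum 20 len 4
[8, 8, 1, 3, 3] sum 23 len 5
[8, 8, 1, 3, 3, 5] sum 28 len 6
[8, 1, 3, 3, 5, 7] sum 27 len 6
[8, 1, 3, 3, 5, 7, 3] sum 30 len 7
[1, 3, 3, 5, 7, 3, 3] sum 25 len 7
[1, 3, 3, 5, 7, 3, 3, 4] sum 29 len 8
[1, 3, 3, 5, 7, 3, 3, 4, 1] sum 30 len 9
[5, 7, 3, 3, 4, 1, 6] sum 29 len 7
[7, 3, 3, 4, 1, 6, 5] sum 29 len 7
Longest length seen: 9.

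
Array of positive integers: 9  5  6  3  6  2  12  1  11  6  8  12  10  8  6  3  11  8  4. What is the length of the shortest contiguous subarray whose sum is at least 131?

19

add 9: running sum 9 < 131
add 5: running sum 14 < 131
add 6: running sum 20 < 131
add 3: running sum 23 < 131
add 6: running sum 29 < 131
add 2: running sum 31 < 131
add 12: running sum 43 < 131
add 1: running sum 44 < 131
add 11: running sum 55 < 131
add 6: running sum 61 < 131
add 8: running sum 69 < 131
add 12: running sum 81 < 131
add 10: running sum 91 < 131
add 8: running sum 99 < 131
add 6: running sum 105 < 131
add 3: running sum 108 < 131
add 11: running sum 119 < 131
add 8: running sum 127 < 131
end 18: [9, 5, 6, 3, 6, 2, 12, 1, 11, 6, 8, 12, 10, 8, 6, 3, 11, 8, 4] sum 131, len 19
Shortest qualifying length: 19.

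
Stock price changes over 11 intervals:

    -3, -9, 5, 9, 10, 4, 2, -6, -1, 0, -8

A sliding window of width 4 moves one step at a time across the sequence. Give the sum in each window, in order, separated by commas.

2, 15, 28, 25, 10, -1, -5, -15

(-3, -9, 5, 9) → sum 2
(-9, 5, 9, 10) → sum 15
(5, 9, 10, 4) → sum 28
(9, 10, 4, 2) → sum 25
(10, 4, 2, -6) → sum 10
(4, 2, -6, -1) → sum -1
(2, -6, -1, 0) → sum -5
(-6, -1, 0, -8) → sum -15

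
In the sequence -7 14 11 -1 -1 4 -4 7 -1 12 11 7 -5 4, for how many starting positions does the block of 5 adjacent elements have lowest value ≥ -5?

[-7, 14, 11, -1, -1] → min -7
[14, 11, -1, -1, 4] → min -1  ≥ -5 ✓
[11, -1, -1, 4, -4] → min -4  ≥ -5 ✓
[-1, -1, 4, -4, 7] → min -4  ≥ -5 ✓
[-1, 4, -4, 7, -1] → min -4  ≥ -5 ✓
[4, -4, 7, -1, 12] → min -4  ≥ -5 ✓
[-4, 7, -1, 12, 11] → min -4  ≥ -5 ✓
[7, -1, 12, 11, 7] → min -1  ≥ -5 ✓
[-1, 12, 11, 7, -5] → min -5  ≥ -5 ✓
[12, 11, 7, -5, 4] → min -5  ≥ -5 ✓
9 windows satisfy the condition.

9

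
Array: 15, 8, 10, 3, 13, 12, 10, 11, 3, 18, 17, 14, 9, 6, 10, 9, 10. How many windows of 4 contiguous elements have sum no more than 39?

8

[15, 8, 10, 3] → sum 36  ≤ 39 ✓
[8, 10, 3, 13] → sum 34  ≤ 39 ✓
[10, 3, 13, 12] → sum 38  ≤ 39 ✓
[3, 13, 12, 10] → sum 38  ≤ 39 ✓
[13, 12, 10, 11] → sum 46
[12, 10, 11, 3] → sum 36  ≤ 39 ✓
[10, 11, 3, 18] → sum 42
[11, 3, 18, 17] → sum 49
[3, 18, 17, 14] → sum 52
[18, 17, 14, 9] → sum 58
[17, 14, 9, 6] → sum 46
[14, 9, 6, 10] → sum 39  ≤ 39 ✓
[9, 6, 10, 9] → sum 34  ≤ 39 ✓
[6, 10, 9, 10] → sum 35  ≤ 39 ✓
8 windows satisfy the condition.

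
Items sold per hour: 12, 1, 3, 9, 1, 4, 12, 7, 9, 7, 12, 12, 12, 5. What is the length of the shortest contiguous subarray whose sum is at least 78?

add 12: running sum 12 < 78
add 1: running sum 13 < 78
add 3: running sum 16 < 78
add 9: running sum 25 < 78
add 1: running sum 26 < 78
add 4: running sum 30 < 78
add 12: running sum 42 < 78
add 7: running sum 49 < 78
add 9: running sum 58 < 78
add 7: running sum 65 < 78
add 12: running sum 77 < 78
end 11: [12, 1, 3, 9, 1, 4, 12, 7, 9, 7, 12, 12] sum 89, len 12
end 12: [9, 1, 4, 12, 7, 9, 7, 12, 12, 12] sum 85, len 10
end 13: [4, 12, 7, 9, 7, 12, 12, 12, 5] sum 80, len 9
Shortest qualifying length: 9.

9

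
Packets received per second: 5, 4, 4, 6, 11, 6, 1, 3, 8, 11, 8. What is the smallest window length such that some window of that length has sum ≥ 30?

4

add 5: running sum 5 < 30
add 4: running sum 9 < 30
add 4: running sum 13 < 30
add 6: running sum 19 < 30
add 11: shortest ending here [5, 4, 4, 6, 11] sum 30, len 5
add 6: shortest ending here [4, 4, 6, 11, 6] sum 31, len 5
add 1: shortest ending here [4, 4, 6, 11, 6, 1] sum 32, len 6
add 3: shortest ending here [4, 6, 11, 6, 1, 3] sum 31, len 6
add 8: shortest ending here [6, 11, 6, 1, 3, 8] sum 35, len 6
add 11: shortest ending here [11, 6, 1, 3, 8, 11] sum 40, len 6
add 8: shortest ending here [3, 8, 11, 8] sum 30, len 4
Shortest qualifying length: 4.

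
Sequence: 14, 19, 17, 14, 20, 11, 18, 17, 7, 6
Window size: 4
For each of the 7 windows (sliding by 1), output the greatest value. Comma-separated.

19, 20, 20, 20, 20, 18, 18

Sliding a size-4 window across the 10 values:
14 19 17 14 → max 19
19 17 14 20 → max 20
17 14 20 11 → max 20
14 20 11 18 → max 20
20 11 18 17 → max 20
11 18 17 7 → max 18
18 17 7 6 → max 18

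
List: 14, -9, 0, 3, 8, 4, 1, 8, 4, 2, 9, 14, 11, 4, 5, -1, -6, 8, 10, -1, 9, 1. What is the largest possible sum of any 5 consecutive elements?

(14, -9, 0, 3, 8) → sum 16
(-9, 0, 3, 8, 4) → sum 6
(0, 3, 8, 4, 1) → sum 16
(3, 8, 4, 1, 8) → sum 24
(8, 4, 1, 8, 4) → sum 25
(4, 1, 8, 4, 2) → sum 19
(1, 8, 4, 2, 9) → sum 24
(8, 4, 2, 9, 14) → sum 37
(4, 2, 9, 14, 11) → sum 40
(2, 9, 14, 11, 4) → sum 40
(9, 14, 11, 4, 5) → sum 43
(14, 11, 4, 5, -1) → sum 33
(11, 4, 5, -1, -6) → sum 13
(4, 5, -1, -6, 8) → sum 10
(5, -1, -6, 8, 10) → sum 16
(-1, -6, 8, 10, -1) → sum 10
(-6, 8, 10, -1, 9) → sum 20
(8, 10, -1, 9, 1) → sum 27
Largest of these is 43.

43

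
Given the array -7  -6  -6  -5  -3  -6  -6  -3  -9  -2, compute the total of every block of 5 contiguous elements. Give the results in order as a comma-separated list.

-7 -6 -6 -5 -3 → sum -27
-6 -6 -5 -3 -6 → sum -26
-6 -5 -3 -6 -6 → sum -26
-5 -3 -6 -6 -3 → sum -23
-3 -6 -6 -3 -9 → sum -27
-6 -6 -3 -9 -2 → sum -26

-27, -26, -26, -23, -27, -26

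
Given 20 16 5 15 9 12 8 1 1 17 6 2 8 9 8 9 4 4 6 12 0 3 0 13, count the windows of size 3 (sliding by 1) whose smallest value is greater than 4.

20 16 5 → min 5  > 4 ✓
16 5 15 → min 5  > 4 ✓
5 15 9 → min 5  > 4 ✓
15 9 12 → min 9  > 4 ✓
9 12 8 → min 8  > 4 ✓
12 8 1 → min 1
8 1 1 → min 1
1 1 17 → min 1
1 17 6 → min 1
17 6 2 → min 2
6 2 8 → min 2
2 8 9 → min 2
8 9 8 → min 8  > 4 ✓
9 8 9 → min 8  > 4 ✓
8 9 4 → min 4
9 4 4 → min 4
4 4 6 → min 4
4 6 12 → min 4
6 12 0 → min 0
12 0 3 → min 0
0 3 0 → min 0
3 0 13 → min 0
7 windows satisfy the condition.

7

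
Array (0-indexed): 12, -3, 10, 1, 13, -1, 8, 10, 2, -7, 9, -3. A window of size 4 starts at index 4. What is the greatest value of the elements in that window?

Elements at indices 4..7: 13, -1, 8, 10
max(13, -1, 8, 10) = 13

13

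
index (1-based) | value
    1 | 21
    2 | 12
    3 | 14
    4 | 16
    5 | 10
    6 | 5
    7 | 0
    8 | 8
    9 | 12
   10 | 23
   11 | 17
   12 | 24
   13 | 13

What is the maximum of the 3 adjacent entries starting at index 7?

12

Elements at indices 7..9: 0, 8, 12
max(0, 8, 12) = 12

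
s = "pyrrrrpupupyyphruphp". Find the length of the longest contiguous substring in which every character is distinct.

5

add p: [p] len 1
add y: [p, y] len 2
add r: [p, y, r] len 3
add r (repeat r, move left end past it): [r] len 1
add r (repeat r, move left end past it): [r] len 1
add r (repeat r, move left end past it): [r] len 1
add p: [r, p] len 2
add u: [r, p, u] len 3
add p (repeat p, move left end past it): [u, p] len 2
add u (repeat u, move left end past it): [p, u] len 2
add p (repeat p, move left end past it): [u, p] len 2
add y: [u, p, y] len 3
add y (repeat y, move left end past it): [y] len 1
add p: [y, p] len 2
add h: [y, p, h] len 3
add r: [y, p, h, r] len 4
add u: [y, p, h, r, u] len 5
add p (repeat p, move left end past it): [h, r, u, p] len 4
add h (repeat h, move left end past it): [r, u, p, h] len 4
add p (repeat p, move left end past it): [h, p] len 2
Longest all-distinct length: 5.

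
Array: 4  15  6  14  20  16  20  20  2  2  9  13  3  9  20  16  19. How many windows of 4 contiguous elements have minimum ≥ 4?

6

[4, 15, 6, 14] → min 4  ≥ 4 ✓
[15, 6, 14, 20] → min 6  ≥ 4 ✓
[6, 14, 20, 16] → min 6  ≥ 4 ✓
[14, 20, 16, 20] → min 14  ≥ 4 ✓
[20, 16, 20, 20] → min 16  ≥ 4 ✓
[16, 20, 20, 2] → min 2
[20, 20, 2, 2] → min 2
[20, 2, 2, 9] → min 2
[2, 2, 9, 13] → min 2
[2, 9, 13, 3] → min 2
[9, 13, 3, 9] → min 3
[13, 3, 9, 20] → min 3
[3, 9, 20, 16] → min 3
[9, 20, 16, 19] → min 9  ≥ 4 ✓
6 windows satisfy the condition.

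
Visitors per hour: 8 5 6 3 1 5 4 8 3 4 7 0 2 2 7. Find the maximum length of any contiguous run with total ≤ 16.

5

[8] sum 8 len 1
[8, 5] sum 13 len 2
[5, 6] sum 11 len 2
[5, 6, 3] sum 14 len 3
[5, 6, 3, 1] sum 15 len 4
[6, 3, 1, 5] sum 15 len 4
[3, 1, 5, 4] sum 13 len 4
[4, 8] sum 12 len 2
[4, 8, 3] sum 15 len 3
[8, 3, 4] sum 15 len 3
[3, 4, 7] sum 14 len 3
[3, 4, 7, 0] sum 14 len 4
[3, 4, 7, 0, 2] sum 16 len 5
[4, 7, 0, 2, 2] sum 15 len 5
[0, 2, 2, 7] sum 11 len 4
Longest length seen: 5.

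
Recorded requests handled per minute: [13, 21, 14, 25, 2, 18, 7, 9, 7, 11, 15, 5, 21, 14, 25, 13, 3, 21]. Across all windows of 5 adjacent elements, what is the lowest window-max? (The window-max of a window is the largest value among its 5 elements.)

15

13 21 14 25 2 → max 25
21 14 25 2 18 → max 25
14 25 2 18 7 → max 25
25 2 18 7 9 → max 25
2 18 7 9 7 → max 18
18 7 9 7 11 → max 18
7 9 7 11 15 → max 15
9 7 11 15 5 → max 15
7 11 15 5 21 → max 21
11 15 5 21 14 → max 21
15 5 21 14 25 → max 25
5 21 14 25 13 → max 25
21 14 25 13 3 → max 25
14 25 13 3 21 → max 25
Lowest of these is 15.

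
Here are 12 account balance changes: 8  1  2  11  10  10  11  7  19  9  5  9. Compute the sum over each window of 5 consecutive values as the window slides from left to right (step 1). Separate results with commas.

(8, 1, 2, 11, 10) → sum 32
(1, 2, 11, 10, 10) → sum 34
(2, 11, 10, 10, 11) → sum 44
(11, 10, 10, 11, 7) → sum 49
(10, 10, 11, 7, 19) → sum 57
(10, 11, 7, 19, 9) → sum 56
(11, 7, 19, 9, 5) → sum 51
(7, 19, 9, 5, 9) → sum 49

32, 34, 44, 49, 57, 56, 51, 49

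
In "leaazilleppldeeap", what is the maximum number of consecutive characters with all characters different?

add l: [l] len 1
add e: [l, e] len 2
add a: [l, e, a] len 3
add a (repeat a, move left end past it): [a] len 1
add z: [a, z] len 2
add i: [a, z, i] len 3
add l: [a, z, i, l] len 4
add l (repeat l, move left end past it): [l] len 1
add e: [l, e] len 2
add p: [l, e, p] len 3
add p (repeat p, move left end past it): [p] len 1
add l: [p, l] len 2
add d: [p, l, d] len 3
add e: [p, l, d, e] len 4
add e (repeat e, move left end past it): [e] len 1
add a: [e, a] len 2
add p: [e, a, p] len 3
Longest all-distinct length: 4.

4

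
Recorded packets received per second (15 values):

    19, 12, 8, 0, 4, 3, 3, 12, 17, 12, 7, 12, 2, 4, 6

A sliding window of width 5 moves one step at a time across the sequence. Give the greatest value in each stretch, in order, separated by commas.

19, 12, 8, 12, 17, 17, 17, 17, 17, 12, 12

[19, 12, 8, 0, 4] → max 19
[12, 8, 0, 4, 3] → max 12
[8, 0, 4, 3, 3] → max 8
[0, 4, 3, 3, 12] → max 12
[4, 3, 3, 12, 17] → max 17
[3, 3, 12, 17, 12] → max 17
[3, 12, 17, 12, 7] → max 17
[12, 17, 12, 7, 12] → max 17
[17, 12, 7, 12, 2] → max 17
[12, 7, 12, 2, 4] → max 12
[7, 12, 2, 4, 6] → max 12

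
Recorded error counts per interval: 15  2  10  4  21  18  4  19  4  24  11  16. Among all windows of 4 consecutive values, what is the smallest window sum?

31

[15, 2, 10, 4] → sum 31
[2, 10, 4, 21] → sum 37
[10, 4, 21, 18] → sum 53
[4, 21, 18, 4] → sum 47
[21, 18, 4, 19] → sum 62
[18, 4, 19, 4] → sum 45
[4, 19, 4, 24] → sum 51
[19, 4, 24, 11] → sum 58
[4, 24, 11, 16] → sum 55
Smallest of these is 31.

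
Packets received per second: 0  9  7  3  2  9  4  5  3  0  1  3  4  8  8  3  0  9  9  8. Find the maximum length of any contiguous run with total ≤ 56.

14

add 0: [0] sum 0, len 1
add 9: [0, 9] sum 9, len 2
add 7: [0, 9, 7] sum 16, len 3
add 3: [0, 9, 7, 3] sum 19, len 4
add 2: [0, 9, 7, 3, 2] sum 21, len 5
add 9: [0, 9, 7, 3, 2, 9] sum 30, len 6
add 4: [0, 9, 7, 3, 2, 9, 4] sum 34, len 7
add 5: [0, 9, 7, 3, 2, 9, 4, 5] sum 39, len 8
add 3: [0, 9, 7, 3, 2, 9, 4, 5, 3] sum 42, len 9
add 0: [0, 9, 7, 3, 2, 9, 4, 5, 3, 0] sum 42, len 10
add 1: [0, 9, 7, 3, 2, 9, 4, 5, 3, 0, 1] sum 43, len 11
add 3: [0, 9, 7, 3, 2, 9, 4, 5, 3, 0, 1, 3] sum 46, len 12
add 4: [0, 9, 7, 3, 2, 9, 4, 5, 3, 0, 1, 3, 4] sum 50, len 13
add 8: [7, 3, 2, 9, 4, 5, 3, 0, 1, 3, 4, 8] sum 49, len 12
add 8: [3, 2, 9, 4, 5, 3, 0, 1, 3, 4, 8, 8] sum 50, len 12
add 3: [3, 2, 9, 4, 5, 3, 0, 1, 3, 4, 8, 8, 3] sum 53, len 13
add 0: [3, 2, 9, 4, 5, 3, 0, 1, 3, 4, 8, 8, 3, 0] sum 53, len 14
add 9: [4, 5, 3, 0, 1, 3, 4, 8, 8, 3, 0, 9] sum 48, len 12
add 9: [5, 3, 0, 1, 3, 4, 8, 8, 3, 0, 9, 9] sum 53, len 12
add 8: [3, 0, 1, 3, 4, 8, 8, 3, 0, 9, 9, 8] sum 56, len 12
Longest length seen: 14.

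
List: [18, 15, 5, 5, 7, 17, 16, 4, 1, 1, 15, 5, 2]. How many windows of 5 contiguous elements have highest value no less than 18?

(18, 15, 5, 5, 7) → max 18  ≥ 18 ✓
(15, 5, 5, 7, 17) → max 17
(5, 5, 7, 17, 16) → max 17
(5, 7, 17, 16, 4) → max 17
(7, 17, 16, 4, 1) → max 17
(17, 16, 4, 1, 1) → max 17
(16, 4, 1, 1, 15) → max 16
(4, 1, 1, 15, 5) → max 15
(1, 1, 15, 5, 2) → max 15
1 window satisfy the condition.

1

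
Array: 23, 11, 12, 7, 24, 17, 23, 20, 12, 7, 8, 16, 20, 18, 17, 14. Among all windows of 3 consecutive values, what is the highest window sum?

64

[23, 11, 12] → sum 46
[11, 12, 7] → sum 30
[12, 7, 24] → sum 43
[7, 24, 17] → sum 48
[24, 17, 23] → sum 64
[17, 23, 20] → sum 60
[23, 20, 12] → sum 55
[20, 12, 7] → sum 39
[12, 7, 8] → sum 27
[7, 8, 16] → sum 31
[8, 16, 20] → sum 44
[16, 20, 18] → sum 54
[20, 18, 17] → sum 55
[18, 17, 14] → sum 49
Highest of these is 64.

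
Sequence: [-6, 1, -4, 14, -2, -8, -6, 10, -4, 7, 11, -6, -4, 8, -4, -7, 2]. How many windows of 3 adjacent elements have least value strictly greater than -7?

[-6, 1, -4] → min -6  > -7 ✓
[1, -4, 14] → min -4  > -7 ✓
[-4, 14, -2] → min -4  > -7 ✓
[14, -2, -8] → min -8
[-2, -8, -6] → min -8
[-8, -6, 10] → min -8
[-6, 10, -4] → min -6  > -7 ✓
[10, -4, 7] → min -4  > -7 ✓
[-4, 7, 11] → min -4  > -7 ✓
[7, 11, -6] → min -6  > -7 ✓
[11, -6, -4] → min -6  > -7 ✓
[-6, -4, 8] → min -6  > -7 ✓
[-4, 8, -4] → min -4  > -7 ✓
[8, -4, -7] → min -7
[-4, -7, 2] → min -7
10 windows satisfy the condition.

10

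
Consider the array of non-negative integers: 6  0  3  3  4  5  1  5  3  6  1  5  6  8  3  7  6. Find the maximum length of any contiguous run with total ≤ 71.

16

Extend to the right; shrink from the left whenever the sum exceeds 71:
[6] sum 6 len 1
[6, 0] sum 6 len 2
[6, 0, 3] sum 9 len 3
[6, 0, 3, 3] sum 12 len 4
[6, 0, 3, 3, 4] sum 16 len 5
[6, 0, 3, 3, 4, 5] sum 21 len 6
[6, 0, 3, 3, 4, 5, 1] sum 22 len 7
[6, 0, 3, 3, 4, 5, 1, 5] sum 27 len 8
[6, 0, 3, 3, 4, 5, 1, 5, 3] sum 30 len 9
[6, 0, 3, 3, 4, 5, 1, 5, 3, 6] sum 36 len 10
[6, 0, 3, 3, 4, 5, 1, 5, 3, 6, 1] sum 37 len 11
[6, 0, 3, 3, 4, 5, 1, 5, 3, 6, 1, 5] sum 42 len 12
[6, 0, 3, 3, 4, 5, 1, 5, 3, 6, 1, 5, 6] sum 48 len 13
[6, 0, 3, 3, 4, 5, 1, 5, 3, 6, 1, 5, 6, 8] sum 56 len 14
[6, 0, 3, 3, 4, 5, 1, 5, 3, 6, 1, 5, 6, 8, 3] sum 59 len 15
[6, 0, 3, 3, 4, 5, 1, 5, 3, 6, 1, 5, 6, 8, 3, 7] sum 66 len 16
[0, 3, 3, 4, 5, 1, 5, 3, 6, 1, 5, 6, 8, 3, 7, 6] sum 66 len 16
Longest length seen: 16.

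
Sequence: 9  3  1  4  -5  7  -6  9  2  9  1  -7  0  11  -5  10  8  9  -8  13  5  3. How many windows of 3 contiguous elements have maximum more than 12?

9 3 1 → max 9
3 1 4 → max 4
1 4 -5 → max 4
4 -5 7 → max 7
-5 7 -6 → max 7
7 -6 9 → max 9
-6 9 2 → max 9
9 2 9 → max 9
2 9 1 → max 9
9 1 -7 → max 9
1 -7 0 → max 1
-7 0 11 → max 11
0 11 -5 → max 11
11 -5 10 → max 11
-5 10 8 → max 10
10 8 9 → max 10
8 9 -8 → max 9
9 -8 13 → max 13  > 12 ✓
-8 13 5 → max 13  > 12 ✓
13 5 3 → max 13  > 12 ✓
3 windows satisfy the condition.

3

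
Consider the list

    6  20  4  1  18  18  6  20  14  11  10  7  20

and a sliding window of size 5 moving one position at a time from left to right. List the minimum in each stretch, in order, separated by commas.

Sliding a size-5 window across the 13 values:
[6, 20, 4, 1, 18] → min 1
[20, 4, 1, 18, 18] → min 1
[4, 1, 18, 18, 6] → min 1
[1, 18, 18, 6, 20] → min 1
[18, 18, 6, 20, 14] → min 6
[18, 6, 20, 14, 11] → min 6
[6, 20, 14, 11, 10] → min 6
[20, 14, 11, 10, 7] → min 7
[14, 11, 10, 7, 20] → min 7

1, 1, 1, 1, 6, 6, 6, 7, 7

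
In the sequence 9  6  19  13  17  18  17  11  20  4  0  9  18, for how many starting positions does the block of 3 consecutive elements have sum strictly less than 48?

7

9 6 19 → sum 34  < 48 ✓
6 19 13 → sum 38  < 48 ✓
19 13 17 → sum 49
13 17 18 → sum 48
17 18 17 → sum 52
18 17 11 → sum 46  < 48 ✓
17 11 20 → sum 48
11 20 4 → sum 35  < 48 ✓
20 4 0 → sum 24  < 48 ✓
4 0 9 → sum 13  < 48 ✓
0 9 18 → sum 27  < 48 ✓
7 windows satisfy the condition.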